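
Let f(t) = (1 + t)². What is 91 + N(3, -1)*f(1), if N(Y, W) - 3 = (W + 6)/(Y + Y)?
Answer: 319/3 ≈ 106.33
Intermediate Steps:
N(Y, W) = 3 + (6 + W)/(2*Y) (N(Y, W) = 3 + (W + 6)/(Y + Y) = 3 + (6 + W)/((2*Y)) = 3 + (6 + W)*(1/(2*Y)) = 3 + (6 + W)/(2*Y))
91 + N(3, -1)*f(1) = 91 + ((½)*(6 - 1 + 6*3)/3)*(1 + 1)² = 91 + ((½)*(⅓)*(6 - 1 + 18))*2² = 91 + ((½)*(⅓)*23)*4 = 91 + (23/6)*4 = 91 + 46/3 = 319/3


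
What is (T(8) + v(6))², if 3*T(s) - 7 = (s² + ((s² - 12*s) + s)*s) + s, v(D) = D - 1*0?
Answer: 9025/9 ≈ 1002.8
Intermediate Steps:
v(D) = D (v(D) = D + 0 = D)
T(s) = 7/3 + s/3 + s²/3 + s*(s² - 11*s)/3 (T(s) = 7/3 + ((s² + ((s² - 12*s) + s)*s) + s)/3 = 7/3 + ((s² + (s² - 11*s)*s) + s)/3 = 7/3 + ((s² + s*(s² - 11*s)) + s)/3 = 7/3 + (s + s² + s*(s² - 11*s))/3 = 7/3 + (s/3 + s²/3 + s*(s² - 11*s)/3) = 7/3 + s/3 + s²/3 + s*(s² - 11*s)/3)
(T(8) + v(6))² = ((7/3 - 10/3*8² + (⅓)*8 + (⅓)*8³) + 6)² = ((7/3 - 10/3*64 + 8/3 + (⅓)*512) + 6)² = ((7/3 - 640/3 + 8/3 + 512/3) + 6)² = (-113/3 + 6)² = (-95/3)² = 9025/9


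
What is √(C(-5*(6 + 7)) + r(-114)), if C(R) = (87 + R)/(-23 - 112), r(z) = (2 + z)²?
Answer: √25401270/45 ≈ 112.00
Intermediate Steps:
C(R) = -29/45 - R/135 (C(R) = (87 + R)/(-135) = (87 + R)*(-1/135) = -29/45 - R/135)
√(C(-5*(6 + 7)) + r(-114)) = √((-29/45 - (-1)*(6 + 7)/27) + (2 - 114)²) = √((-29/45 - (-1)*13/27) + (-112)²) = √((-29/45 - 1/135*(-65)) + 12544) = √((-29/45 + 13/27) + 12544) = √(-22/135 + 12544) = √(1693418/135) = √25401270/45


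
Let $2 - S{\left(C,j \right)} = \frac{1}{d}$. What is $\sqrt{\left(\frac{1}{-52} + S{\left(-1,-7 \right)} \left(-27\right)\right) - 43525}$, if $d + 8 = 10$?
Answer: $\frac{i \sqrt{29450291}}{26} \approx 208.72 i$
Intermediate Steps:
$d = 2$ ($d = -8 + 10 = 2$)
$S{\left(C,j \right)} = \frac{3}{2}$ ($S{\left(C,j \right)} = 2 - \frac{1}{2} = \frac{3}{2}$)
$\sqrt{\left(\frac{1}{-52} + S{\left(-1,-7 \right)} \left(-27\right)\right) - 43525} = \sqrt{\left(\frac{1}{-52} + \frac{3}{2} \left(-27\right)\right) - 43525} = \sqrt{\left(- \frac{1}{52} - \frac{81}{2}\right) - 43525} = \sqrt{- \frac{2107}{52} - 43525} = \sqrt{- \frac{2265407}{52}} = \frac{i \sqrt{29450291}}{26}$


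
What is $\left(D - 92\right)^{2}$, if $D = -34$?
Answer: $15876$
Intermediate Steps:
$\left(D - 92\right)^{2} = \left(-34 - 92\right)^{2} = \left(-126\right)^{2} = 15876$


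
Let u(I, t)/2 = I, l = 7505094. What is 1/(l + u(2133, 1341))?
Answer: 1/7509360 ≈ 1.3317e-7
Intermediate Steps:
u(I, t) = 2*I
1/(l + u(2133, 1341)) = 1/(7505094 + 2*2133) = 1/(7505094 + 4266) = 1/7509360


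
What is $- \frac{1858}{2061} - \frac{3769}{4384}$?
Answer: $- \frac{15913381}{9035424} \approx -1.7612$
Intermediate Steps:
$- \frac{1858}{2061} - \frac{3769}{4384} = - \frac{15913381}{9035424}$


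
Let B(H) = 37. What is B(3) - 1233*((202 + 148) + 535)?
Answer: -1091168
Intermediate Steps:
B(3) - 1233*((202 + 148) + 535) = 37 - 1233*((202 + 148) + 535) = 37 - 1233*(350 + 535) = 37 - 1233*885 = 37 - 1091205 = -1091168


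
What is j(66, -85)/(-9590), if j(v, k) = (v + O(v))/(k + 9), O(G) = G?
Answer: 33/182210 ≈ 0.00018111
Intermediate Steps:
j(v, k) = 2*v/(9 + k) (j(v, k) = (v + v)/(k + 9) = (2*v)/(9 + k) = 2*v/(9 + k))
j(66, -85)/(-9590) = (2*66/(9 - 85))/(-9590) = (2*66/(-76))*(-1/9590) = (2*66*(-1/76))*(-1/9590) = -33/19*(-1/9590) = 33/182210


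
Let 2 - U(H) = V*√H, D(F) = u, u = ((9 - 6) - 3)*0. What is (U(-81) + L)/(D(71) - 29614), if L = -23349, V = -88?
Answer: 23347/29614 - 396*I/14807 ≈ 0.78838 - 0.026744*I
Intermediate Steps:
u = 0 (u = (3 - 3)*0 = 0*0 = 0)
D(F) = 0
U(H) = 2 + 88*√H (U(H) = 2 - (-88)*√H = 2 + 88*√H)
(U(-81) + L)/(D(71) - 29614) = ((2 + 88*√(-81)) - 23349)/(0 - 29614) = ((2 + 88*(9*I)) - 23349)/(-29614) = ((2 + 792*I) - 23349)*(-1/29614) = (-23347 + 792*I)*(-1/29614) = 23347/29614 - 396*I/14807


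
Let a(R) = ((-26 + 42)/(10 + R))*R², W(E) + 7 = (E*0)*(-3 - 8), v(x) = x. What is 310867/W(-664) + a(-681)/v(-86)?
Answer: -8943474935/201971 ≈ -44281.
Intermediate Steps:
W(E) = -7 (W(E) = -7 + (E*0)*(-3 - 8) = -7 + 0*(-11) = -7 + 0 = -7)
a(R) = 16*R²/(10 + R) (a(R) = (16/(10 + R))*R² = 16*R²/(10 + R))
310867/W(-664) + a(-681)/v(-86) = 310867/(-7) + (16*(-681)²/(10 - 681))/(-86) = 310867*(-⅐) + (16*463761/(-671))*(-1/86) = -310867/7 + (16*463761*(-1/671))*(-1/86) = -310867/7 - 7420176/671*(-1/86) = -310867/7 + 3710088/28853 = -8943474935/201971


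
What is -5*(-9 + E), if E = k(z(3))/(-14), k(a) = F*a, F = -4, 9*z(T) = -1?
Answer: 2845/63 ≈ 45.159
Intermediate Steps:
z(T) = -1/9 (z(T) = (1/9)*(-1) = -1/9)
k(a) = -4*a
E = -2/63 (E = -4*(-1/9)/(-14) = (4/9)*(-1/14) = -2/63 ≈ -0.031746)
-5*(-9 + E) = -5*(-9 - 2/63) = -5*(-569/63) = 2845/63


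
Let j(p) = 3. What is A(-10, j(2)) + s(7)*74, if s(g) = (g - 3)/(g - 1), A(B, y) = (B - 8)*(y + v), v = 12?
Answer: -662/3 ≈ -220.67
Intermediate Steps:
A(B, y) = (-8 + B)*(12 + y) (A(B, y) = (B - 8)*(y + 12) = (-8 + B)*(12 + y))
s(g) = (-3 + g)/(-1 + g)
A(-10, j(2)) + s(7)*74 = (-96 - 8*3 + 12*(-10) - 10*3) + ((-3 + 7)/(-1 + 7))*74 = (-96 - 24 - 120 - 30) + (4/6)*74 = -270 + ((⅙)*4)*74 = -270 + (⅔)*74 = -270 + 148/3 = -662/3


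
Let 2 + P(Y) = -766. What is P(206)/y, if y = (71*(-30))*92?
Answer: 32/8165 ≈ 0.0039192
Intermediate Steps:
P(Y) = -768 (P(Y) = -2 - 766 = -768)
y = -195960 (y = -2130*92 = -195960)
P(206)/y = -768/(-195960) = -768*(-1/195960) = 32/8165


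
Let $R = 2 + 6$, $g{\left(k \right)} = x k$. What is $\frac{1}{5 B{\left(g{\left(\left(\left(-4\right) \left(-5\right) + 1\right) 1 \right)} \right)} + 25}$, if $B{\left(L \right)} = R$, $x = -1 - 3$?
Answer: $\frac{1}{65} \approx 0.015385$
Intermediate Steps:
$x = -4$
$g{\left(k \right)} = - 4 k$
$R = 8$
$B{\left(L \right)} = 8$
$\frac{1}{5 B{\left(g{\left(\left(\left(-4\right) \left(-5\right) + 1\right) 1 \right)} \right)} + 25} = \frac{1}{5 \cdot 8 + 25} = \frac{1}{40 + 25} = \frac{1}{65}$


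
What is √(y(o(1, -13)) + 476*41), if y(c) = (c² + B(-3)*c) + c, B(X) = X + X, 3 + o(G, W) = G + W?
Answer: 2*√4954 ≈ 140.77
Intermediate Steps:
o(G, W) = -3 + G + W (o(G, W) = -3 + (G + W) = -3 + G + W)
B(X) = 2*X
y(c) = c² - 5*c (y(c) = (c² + (2*(-3))*c) + c = (c² - 6*c) + c = c² - 5*c)
√(y(o(1, -13)) + 476*41) = √((-3 + 1 - 13)*(-5 + (-3 + 1 - 13)) + 476*41) = √(-15*(-5 - 15) + 19516) = √(-15*(-20) + 19516) = √(300 + 19516) = √19816 = 2*√4954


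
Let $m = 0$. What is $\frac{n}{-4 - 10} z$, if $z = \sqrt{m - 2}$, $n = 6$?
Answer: $- \frac{3 i \sqrt{2}}{7} \approx - 0.60609 i$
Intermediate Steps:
$z = i \sqrt{2}$ ($z = \sqrt{0 - 2} = \sqrt{-2} = i \sqrt{2} \approx 1.4142 i$)
$\frac{n}{-4 - 10} z = \frac{1}{-4 - 10} \cdot 6 i \sqrt{2} = \frac{1}{-14} \cdot 6 i \sqrt{2} = \left(- \frac{1}{14}\right) 6 i \sqrt{2} = - \frac{3 i \sqrt{2}}{7}$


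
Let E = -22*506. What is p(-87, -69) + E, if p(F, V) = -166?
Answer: -11298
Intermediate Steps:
E = -11132
p(-87, -69) + E = -166 - 11132 = -11298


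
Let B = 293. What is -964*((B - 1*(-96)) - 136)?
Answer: -243892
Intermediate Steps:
-964*((B - 1*(-96)) - 136) = -964*((293 - 1*(-96)) - 136) = -964*((293 + 96) - 136) = -964*(389 - 136) = -964*253 = -243892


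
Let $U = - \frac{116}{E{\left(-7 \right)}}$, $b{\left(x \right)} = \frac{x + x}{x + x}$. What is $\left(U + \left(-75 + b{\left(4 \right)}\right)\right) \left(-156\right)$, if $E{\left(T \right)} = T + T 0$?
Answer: $\frac{62712}{7} \approx 8958.9$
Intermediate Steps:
$E{\left(T \right)} = T$ ($E{\left(T \right)} = T + 0 = T$)
$b{\left(x \right)} = 1$ ($b{\left(x \right)} = \frac{2 x}{2 x} = 2 x \frac{1}{2 x} = 1$)
$U = \frac{116}{7}$ ($U = - \frac{116}{-7} = \left(-116\right) \left(- \frac{1}{7}\right) = \frac{116}{7} \approx 16.571$)
$\left(U + \left(-75 + b{\left(4 \right)}\right)\right) \left(-156\right) = \left(\frac{116}{7} + \left(-75 + 1\right)\right) \left(-156\right) = \left(\frac{116}{7} - 74\right) \left(-156\right) = \left(- \frac{402}{7}\right) \left(-156\right) = \frac{62712}{7}$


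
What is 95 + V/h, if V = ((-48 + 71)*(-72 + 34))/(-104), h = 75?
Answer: 370937/3900 ≈ 95.112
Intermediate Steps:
V = 437/52 (V = (23*(-38))*(-1/104) = -874*(-1/104) = 437/52 ≈ 8.4038)
95 + V/h = 95 + (437/52)/75 = 95 + (437/52)*(1/75) = 95 + 437/3900 = 370937/3900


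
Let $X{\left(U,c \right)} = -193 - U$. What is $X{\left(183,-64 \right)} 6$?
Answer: $-2256$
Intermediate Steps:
$X{\left(183,-64 \right)} 6 = \left(-193 - 183\right) 6 = \left(-376\right) 6 = -2256$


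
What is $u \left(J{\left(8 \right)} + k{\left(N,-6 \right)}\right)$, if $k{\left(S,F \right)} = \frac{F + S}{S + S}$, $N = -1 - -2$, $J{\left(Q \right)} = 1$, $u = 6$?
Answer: $-9$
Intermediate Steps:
$N = 1$ ($N = -1 + 2 = 1$)
$k{\left(S,F \right)} = \frac{F + S}{2 S}$
$u \left(J{\left(8 \right)} + k{\left(N,-6 \right)}\right) = 6 \left(1 + \frac{-6 + 1}{2 \cdot 1}\right) = 6 \left(1 + \frac{1}{2} \cdot 1 \left(-5\right)\right) = 6 \left(1 - \frac{5}{2}\right) = 6 \left(- \frac{3}{2}\right) = -9$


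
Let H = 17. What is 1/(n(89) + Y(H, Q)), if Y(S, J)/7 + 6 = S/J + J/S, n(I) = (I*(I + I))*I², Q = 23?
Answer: 391/49064421766 ≈ 7.9691e-9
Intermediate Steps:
n(I) = 2*I⁴ (n(I) = (I*(2*I))*I² = (2*I²)*I² = 2*I⁴)
Y(S, J) = -42 + 7*J/S + 7*S/J (Y(S, J) = -42 + 7*(S/J + J/S) = -42 + 7*(J/S + S/J) = -42 + (7*J/S + 7*S/J) = -42 + 7*J/S + 7*S/J)
1/(n(89) + Y(H, Q)) = 1/(2*89⁴ + (-42 + 7*23/17 + 7*17/23)) = 1/(2*62742241 + (-42 + 7*23*(1/17) + 7*17*(1/23))) = 1/(125484482 + (-42 + 161/17 + 119/23)) = 1/(125484482 - 10696/391) = 1/(49064421766/391) = 391/49064421766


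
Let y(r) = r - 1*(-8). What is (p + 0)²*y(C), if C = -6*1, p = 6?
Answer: 72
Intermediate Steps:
C = -6
y(r) = 8 + r (y(r) = r + 8 = 8 + r)
(p + 0)²*y(C) = (6 + 0)²*(8 - 6) = 6²*2 = 36*2 = 72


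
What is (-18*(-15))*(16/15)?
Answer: 288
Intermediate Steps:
(-18*(-15))*(16/15) = 270*(16*(1/15)) = 270*(16/15) = 288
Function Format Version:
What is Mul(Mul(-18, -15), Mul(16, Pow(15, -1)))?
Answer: 288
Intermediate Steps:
Mul(Mul(-18, -15), Mul(16, Pow(15, -1))) = Mul(270, Mul(16, Rational(1, 15))) = Mul(270, Rational(16, 15)) = 288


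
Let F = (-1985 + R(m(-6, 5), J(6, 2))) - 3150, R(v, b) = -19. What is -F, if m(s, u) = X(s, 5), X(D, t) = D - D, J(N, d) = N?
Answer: 5154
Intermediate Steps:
X(D, t) = 0
m(s, u) = 0
F = -5154 (F = (-1985 - 19) - 3150 = -2004 - 3150 = -5154)
-F = -1*(-5154) = 5154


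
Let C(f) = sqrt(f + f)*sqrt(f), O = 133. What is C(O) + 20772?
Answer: 20772 + 133*sqrt(2) ≈ 20960.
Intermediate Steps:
C(f) = f*sqrt(2) (C(f) = sqrt(2*f)*sqrt(f) = (sqrt(2)*sqrt(f))*sqrt(f) = f*sqrt(2))
C(O) + 20772 = 133*sqrt(2) + 20772 = 20772 + 133*sqrt(2)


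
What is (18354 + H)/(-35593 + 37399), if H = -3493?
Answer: 2123/258 ≈ 8.2287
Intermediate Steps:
(18354 + H)/(-35593 + 37399) = (18354 - 3493)/(-35593 + 37399) = 14861/1806 = 14861*(1/1806) = 2123/258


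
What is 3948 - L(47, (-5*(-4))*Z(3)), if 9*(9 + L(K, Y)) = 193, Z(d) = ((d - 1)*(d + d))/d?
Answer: 35420/9 ≈ 3935.6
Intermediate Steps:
Z(d) = -2 + 2*d (Z(d) = ((-1 + d)*(2*d))/d = (2*d*(-1 + d))/d = -2 + 2*d)
L(K, Y) = 112/9 (L(K, Y) = -9 + (1/9)*193 = -9 + 193/9 = 112/9)
3948 - L(47, (-5*(-4))*Z(3)) = 3948 - 1*112/9 = 3948 - 112/9 = 35420/9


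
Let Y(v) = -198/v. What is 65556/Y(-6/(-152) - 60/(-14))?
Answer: -4190121/2926 ≈ -1432.0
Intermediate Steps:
65556/Y(-6/(-152) - 60/(-14)) = 65556/((-198/(-6/(-152) - 60/(-14)))) = 65556/((-198/(-6*(-1/152) - 60*(-1/14)))) = 65556/((-198/(3/76 + 30/7))) = 65556/((-198/2301/532)) = 65556/((-198*532/2301)) = 65556/(-35112/767) = 65556*(-767/35112) = -4190121/2926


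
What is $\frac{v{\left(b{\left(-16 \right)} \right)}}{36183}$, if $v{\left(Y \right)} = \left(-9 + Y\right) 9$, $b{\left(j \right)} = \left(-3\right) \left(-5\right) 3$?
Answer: $\frac{108}{12061} \approx 0.0089545$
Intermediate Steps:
$b{\left(j \right)} = 45$ ($b{\left(j \right)} = 15 \cdot 3 = 45$)
$v{\left(Y \right)} = -81 + 9 Y$
$\frac{v{\left(b{\left(-16 \right)} \right)}}{36183} = \frac{-81 + 9 \cdot 45}{36183} = \left(-81 + 405\right) \frac{1}{36183} = 324 \cdot \frac{1}{36183} = \frac{108}{12061}$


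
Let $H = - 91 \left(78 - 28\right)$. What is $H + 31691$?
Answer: $27141$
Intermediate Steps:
$H = -4550$ ($H = \left(-91\right) 50 = -4550$)
$H + 31691 = -4550 + 31691 = 27141$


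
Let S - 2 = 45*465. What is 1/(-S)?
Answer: -1/20927 ≈ -4.7785e-5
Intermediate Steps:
S = 20927 (S = 2 + 45*465 = 2 + 20925 = 20927)
1/(-S) = 1/(-1*20927) = 1/(-20927) = -1/20927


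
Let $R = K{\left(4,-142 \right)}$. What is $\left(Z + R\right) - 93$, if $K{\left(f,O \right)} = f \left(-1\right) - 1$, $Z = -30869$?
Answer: $-30967$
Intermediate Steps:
$K{\left(f,O \right)} = -1 - f$ ($K{\left(f,O \right)} = - f - 1 = -1 - f$)
$R = -5$ ($R = -1 - 4 = -5$)
$\left(Z + R\right) - 93 = \left(-30869 - 5\right) - 93 = -30874 - 93 = -30967$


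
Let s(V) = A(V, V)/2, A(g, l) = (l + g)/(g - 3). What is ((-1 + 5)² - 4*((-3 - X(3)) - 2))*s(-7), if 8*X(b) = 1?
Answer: 511/20 ≈ 25.550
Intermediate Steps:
A(g, l) = (g + l)/(-3 + g)
X(b) = ⅛ (X(b) = (⅛)*1 = ⅛)
s(V) = V/(-3 + V) (s(V) = ((V + V)/(-3 + V))/2 = ((2*V)/(-3 + V))*(½) = (2*V/(-3 + V))*(½) = V/(-3 + V))
((-1 + 5)² - 4*((-3 - X(3)) - 2))*s(-7) = ((-1 + 5)² - 4*((-3 - 1*⅛) - 2))*(-7/(-3 - 7)) = (4² - 4*((-3 - ⅛) - 2))*(-7/(-10)) = (16 - 4*(-25/8 - 2))*(-7*(-⅒)) = (16 - 4*(-41/8))*(7/10) = (16 + 41/2)*(7/10) = (73/2)*(7/10) = 511/20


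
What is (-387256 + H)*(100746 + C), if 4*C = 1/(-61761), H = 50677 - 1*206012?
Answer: -1929197401815199/35292 ≈ -5.4664e+10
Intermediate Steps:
H = -155335 (H = 50677 - 206012 = -155335)
C = -1/247044 (C = (¼)/(-61761) = (¼)*(-1/61761) = -1/247044 ≈ -4.0479e-6)
(-387256 + H)*(100746 + C) = (-387256 - 155335)*(100746 - 1/247044) = -542591*24888694823/247044 = -1929197401815199/35292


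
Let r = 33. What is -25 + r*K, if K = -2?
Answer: -91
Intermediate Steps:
-25 + r*K = -25 + 33*(-2) = -25 - 66 = -91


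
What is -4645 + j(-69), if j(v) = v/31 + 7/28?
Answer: -576225/124 ≈ -4647.0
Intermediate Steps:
j(v) = ¼ + v/31 (j(v) = v*(1/31) + 7*(1/28) = v/31 + ¼ = ¼ + v/31)
-4645 + j(-69) = -4645 + (¼ + (1/31)*(-69)) = -4645 + (¼ - 69/31) = -4645 - 245/124 = -576225/124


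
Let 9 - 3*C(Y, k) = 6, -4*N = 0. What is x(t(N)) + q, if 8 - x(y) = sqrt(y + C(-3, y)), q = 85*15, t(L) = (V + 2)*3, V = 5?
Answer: 1283 - sqrt(22) ≈ 1278.3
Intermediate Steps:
N = 0 (N = -1/4*0 = 0)
C(Y, k) = 1 (C(Y, k) = 3 - 1/3*6 = 3 - 2 = 1)
t(L) = 21 (t(L) = (5 + 2)*3 = 7*3 = 21)
q = 1275
x(y) = 8 - sqrt(1 + y) (x(y) = 8 - sqrt(y + 1) = 8 - sqrt(1 + y))
x(t(N)) + q = (8 - sqrt(1 + 21)) + 1275 = (8 - sqrt(22)) + 1275 = 1283 - sqrt(22)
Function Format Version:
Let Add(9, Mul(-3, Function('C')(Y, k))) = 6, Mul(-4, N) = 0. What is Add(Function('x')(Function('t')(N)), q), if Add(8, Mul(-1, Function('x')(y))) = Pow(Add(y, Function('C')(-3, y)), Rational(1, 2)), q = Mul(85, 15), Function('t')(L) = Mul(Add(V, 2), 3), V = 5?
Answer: Add(1283, Mul(-1, Pow(22, Rational(1, 2)))) ≈ 1278.3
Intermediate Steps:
N = 0 (N = Mul(Rational(-1, 4), 0) = 0)
Function('C')(Y, k) = 1 (Function('C')(Y, k) = Add(3, Mul(Rational(-1, 3), 6)) = Add(3, -2) = 1)
Function('t')(L) = 21 (Function('t')(L) = Mul(Add(5, 2), 3) = Mul(7, 3) = 21)
q = 1275
Function('x')(y) = Add(8, Mul(-1, Pow(Add(1, y), Rational(1, 2)))) (Function('x')(y) = Add(8, Mul(-1, Pow(Add(y, 1), Rational(1, 2)))) = Add(8, Mul(-1, Pow(Add(1, y), Rational(1, 2)))))
Add(Function('x')(Function('t')(N)), q) = Add(Add(8, Mul(-1, Pow(Add(1, 21), Rational(1, 2)))), 1275) = Add(Add(8, Mul(-1, Pow(22, Rational(1, 2)))), 1275) = Add(1283, Mul(-1, Pow(22, Rational(1, 2))))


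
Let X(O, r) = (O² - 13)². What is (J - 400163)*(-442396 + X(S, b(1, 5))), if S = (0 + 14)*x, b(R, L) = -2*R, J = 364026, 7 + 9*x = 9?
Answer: 104887201447915/6561 ≈ 1.5986e+10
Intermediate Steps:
x = 2/9 (x = -7/9 + (⅑)*9 = -7/9 + 1 = 2/9 ≈ 0.22222)
S = 28/9 (S = (0 + 14)*(2/9) = 14*(2/9) = 28/9 ≈ 3.1111)
X(O, r) = (-13 + O²)²
(J - 400163)*(-442396 + X(S, b(1, 5))) = (364026 - 400163)*(-442396 + (-13 + (28/9)²)²) = -36137*(-442396 + (-13 + 784/81)²) = -36137*(-442396 + (-269/81)²) = -36137*(-442396 + 72361/6561) = -36137*(-2902487795/6561) = 104887201447915/6561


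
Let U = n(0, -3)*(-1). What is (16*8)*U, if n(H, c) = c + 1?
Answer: 256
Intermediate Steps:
n(H, c) = 1 + c
U = 2 (U = (1 - 3)*(-1) = -2*(-1) = 2)
(16*8)*U = (16*8)*2 = 128*2 = 256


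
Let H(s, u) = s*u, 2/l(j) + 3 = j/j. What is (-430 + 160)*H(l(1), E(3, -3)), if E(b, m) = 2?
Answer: 540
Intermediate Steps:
l(j) = -1 (l(j) = 2/(-3 + j/j) = 2/(-3 + 1) = 2/(-2) = 2*(-½) = -1)
(-430 + 160)*H(l(1), E(3, -3)) = (-430 + 160)*(-1*2) = -270*(-2) = 540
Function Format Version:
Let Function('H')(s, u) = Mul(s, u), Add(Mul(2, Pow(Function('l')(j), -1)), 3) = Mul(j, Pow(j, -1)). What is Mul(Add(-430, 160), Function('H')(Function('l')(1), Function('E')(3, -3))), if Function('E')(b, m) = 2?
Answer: 540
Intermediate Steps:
Function('l')(j) = -1 (Function('l')(j) = Mul(2, Pow(Add(-3, Mul(j, Pow(j, -1))), -1)) = Mul(2, Pow(Add(-3, 1), -1)) = Mul(2, Pow(-2, -1)) = Mul(2, Rational(-1, 2)) = -1)
Mul(Add(-430, 160), Function('H')(Function('l')(1), Function('E')(3, -3))) = Mul(Add(-430, 160), Mul(-1, 2)) = Mul(-270, -2) = 540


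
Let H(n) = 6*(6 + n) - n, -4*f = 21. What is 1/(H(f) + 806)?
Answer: 4/3263 ≈ 0.0012259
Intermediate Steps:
f = -21/4 (f = -1/4*21 = -21/4 ≈ -5.2500)
H(n) = 36 + 5*n (H(n) = (36 + 6*n) - n = 36 + 5*n)
1/(H(f) + 806) = 1/((36 + 5*(-21/4)) + 806) = 1/((36 - 105/4) + 806) = 1/(39/4 + 806) = 1/(3263/4) = 4/3263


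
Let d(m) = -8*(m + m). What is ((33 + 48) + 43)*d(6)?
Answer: -11904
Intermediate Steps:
d(m) = -16*m
((33 + 48) + 43)*d(6) = ((33 + 48) + 43)*(-16*6) = (81 + 43)*(-96) = 124*(-96) = -11904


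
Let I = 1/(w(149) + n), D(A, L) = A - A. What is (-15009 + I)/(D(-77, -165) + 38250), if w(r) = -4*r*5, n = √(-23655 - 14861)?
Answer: -16733001653/42643567125 - I*√9629/170574268500 ≈ -0.39239 - 5.7528e-10*I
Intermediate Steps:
D(A, L) = 0
n = 2*I*√9629 (n = √(-38516) = 2*I*√9629 ≈ 196.25*I)
w(r) = -20*r
I = 1/(-2980 + 2*I*√9629) (I = 1/(-20*149 + 2*I*√9629) = 1/(-2980 + 2*I*√9629) ≈ -0.00033412 - 2.2004e-5*I)
(-15009 + I)/(D(-77, -165) + 38250) = (-15009 + (-745/2229729 - I*√9629/4459458))/(0 + 38250) = (-33466003306/2229729 - I*√9629/4459458)/38250 = (-33466003306/2229729 - I*√9629/4459458)*(1/38250) = -16733001653/42643567125 - I*√9629/170574268500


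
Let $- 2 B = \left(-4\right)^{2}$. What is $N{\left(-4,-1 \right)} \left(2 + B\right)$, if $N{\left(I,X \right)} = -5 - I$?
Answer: $6$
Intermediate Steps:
$B = -8$ ($B = - \frac{\left(-4\right)^{2}}{2} = \left(- \frac{1}{2}\right) 16 = -8$)
$N{\left(-4,-1 \right)} \left(2 + B\right) = \left(-5 - -4\right) \left(2 - 8\right) = \left(-5 + 4\right) \left(-6\right) = \left(-1\right) \left(-6\right) = 6$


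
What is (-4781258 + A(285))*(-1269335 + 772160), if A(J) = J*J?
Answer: 2336738906775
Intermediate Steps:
A(J) = J²
(-4781258 + A(285))*(-1269335 + 772160) = (-4781258 + 285²)*(-1269335 + 772160) = (-4781258 + 81225)*(-497175) = -4700033*(-497175) = 2336738906775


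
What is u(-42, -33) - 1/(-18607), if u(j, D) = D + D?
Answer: -1228061/18607 ≈ -66.000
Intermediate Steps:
u(j, D) = 2*D
u(-42, -33) - 1/(-18607) = 2*(-33) - 1/(-18607) = -66 - 1*(-1/18607) = -66 + 1/18607 = -1228061/18607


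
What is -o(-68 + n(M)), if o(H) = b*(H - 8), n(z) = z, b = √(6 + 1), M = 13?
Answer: 63*√7 ≈ 166.68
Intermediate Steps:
b = √7 ≈ 2.6458
o(H) = √7*(-8 + H) (o(H) = √7*(H - 8) = √7*(-8 + H))
-o(-68 + n(M)) = -√7*(-8 + (-68 + 13)) = -√7*(-8 - 55) = -√7*(-63) = -(-63)*√7 = 63*√7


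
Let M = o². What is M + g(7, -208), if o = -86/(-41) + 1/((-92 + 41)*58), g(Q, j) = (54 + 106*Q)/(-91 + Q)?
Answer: -522807326309/102958472988 ≈ -5.0779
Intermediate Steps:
g(Q, j) = (54 + 106*Q)/(-91 + Q)
o = 254347/121278 (o = -86*(-1/41) + (1/58)/(-51) = 86/41 - 1/51*1/58 = 86/41 - 1/2958 = 254347/121278 ≈ 2.0972)
M = 64692396409/14708353284 (M = (254347/121278)² = 64692396409/14708353284 ≈ 4.3983)
M + g(7, -208) = 64692396409/14708353284 + 2*(27 + 53*7)/(-91 + 7) = 64692396409/14708353284 + 2*(27 + 371)/(-84) = 64692396409/14708353284 + 2*(-1/84)*398 = 64692396409/14708353284 - 199/21 = -522807326309/102958472988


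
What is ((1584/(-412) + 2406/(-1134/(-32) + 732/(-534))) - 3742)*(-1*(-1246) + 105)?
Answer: -24809383301710/4996633 ≈ -4.9652e+6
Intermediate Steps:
((1584/(-412) + 2406/(-1134/(-32) + 732/(-534))) - 3742)*(-1*(-1246) + 105) = ((1584*(-1/412) + 2406/(-1134*(-1/32) + 732*(-1/534))) - 3742)*(1246 + 105) = ((-396/103 + 2406/(567/16 - 122/89)) - 3742)*1351 = ((-396/103 + 2406/(48511/1424)) - 3742)*1351 = ((-396/103 + 2406*(1424/48511)) - 3742)*1351 = ((-396/103 + 3426144/48511) - 3742)*1351 = (333682476/4996633 - 3742)*1351 = -18363718210/4996633*1351 = -24809383301710/4996633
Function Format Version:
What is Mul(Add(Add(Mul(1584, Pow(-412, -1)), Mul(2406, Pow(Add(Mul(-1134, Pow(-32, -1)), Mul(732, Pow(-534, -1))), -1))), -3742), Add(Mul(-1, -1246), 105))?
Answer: Rational(-24809383301710, 4996633) ≈ -4.9652e+6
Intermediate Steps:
Mul(Add(Add(Mul(1584, Pow(-412, -1)), Mul(2406, Pow(Add(Mul(-1134, Pow(-32, -1)), Mul(732, Pow(-534, -1))), -1))), -3742), Add(Mul(-1, -1246), 105)) = Mul(Add(Add(Mul(1584, Rational(-1, 412)), Mul(2406, Pow(Add(Mul(-1134, Rational(-1, 32)), Mul(732, Rational(-1, 534))), -1))), -3742), Add(1246, 105)) = Mul(Add(Add(Rational(-396, 103), Mul(2406, Pow(Add(Rational(567, 16), Rational(-122, 89)), -1))), -3742), 1351) = Mul(Add(Add(Rational(-396, 103), Mul(2406, Pow(Rational(48511, 1424), -1))), -3742), 1351) = Mul(Add(Add(Rational(-396, 103), Mul(2406, Rational(1424, 48511))), -3742), 1351) = Mul(Add(Add(Rational(-396, 103), Rational(3426144, 48511)), -3742), 1351) = Mul(Add(Rational(333682476, 4996633), -3742), 1351) = Mul(Rational(-18363718210, 4996633), 1351) = Rational(-24809383301710, 4996633)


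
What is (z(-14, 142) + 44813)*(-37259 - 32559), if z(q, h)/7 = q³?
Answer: -1787689890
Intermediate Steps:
z(q, h) = 7*q³
(z(-14, 142) + 44813)*(-37259 - 32559) = (7*(-14)³ + 44813)*(-37259 - 32559) = (7*(-2744) + 44813)*(-69818) = (-19208 + 44813)*(-69818) = 25605*(-69818) = -1787689890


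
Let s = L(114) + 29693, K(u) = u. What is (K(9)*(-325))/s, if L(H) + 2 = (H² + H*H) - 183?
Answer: -39/740 ≈ -0.052703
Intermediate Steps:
L(H) = -185 + 2*H² (L(H) = -2 + ((H² + H*H) - 183) = -2 + ((H² + H²) - 183) = -2 + (2*H² - 183) = -2 + (-183 + 2*H²) = -185 + 2*H²)
s = 55500 (s = (-185 + 2*114²) + 29693 = (-185 + 2*12996) + 29693 = (-185 + 25992) + 29693 = 25807 + 29693 = 55500)
(K(9)*(-325))/s = (9*(-325))/55500 = -2925*1/55500 = -39/740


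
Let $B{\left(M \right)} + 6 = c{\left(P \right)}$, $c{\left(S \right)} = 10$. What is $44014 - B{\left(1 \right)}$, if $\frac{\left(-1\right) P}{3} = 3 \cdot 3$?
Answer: $44010$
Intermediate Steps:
$P = -27$ ($P = - 3 \cdot 3 \cdot 3 = \left(-3\right) 9 = -27$)
$B{\left(M \right)} = 4$ ($B{\left(M \right)} = -6 + 10 = 4$)
$44014 - B{\left(1 \right)} = 44014 - 4 = 44010$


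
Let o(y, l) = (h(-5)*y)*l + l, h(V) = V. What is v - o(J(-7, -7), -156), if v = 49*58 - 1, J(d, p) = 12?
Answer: -6363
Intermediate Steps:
v = 2841 (v = 2842 - 1 = 2841)
o(y, l) = l - 5*l*y (o(y, l) = (-5*y)*l + l = -5*l*y + l = l - 5*l*y)
v - o(J(-7, -7), -156) = 2841 - (-156)*(1 - 5*12) = 2841 - (-156)*(1 - 60) = 2841 - (-156)*(-59) = 2841 - 1*9204 = 2841 - 9204 = -6363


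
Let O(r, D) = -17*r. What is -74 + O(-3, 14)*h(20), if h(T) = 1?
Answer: -23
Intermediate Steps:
-74 + O(-3, 14)*h(20) = -74 - 17*(-3)*1 = -74 + 51*1 = -74 + 51 = -23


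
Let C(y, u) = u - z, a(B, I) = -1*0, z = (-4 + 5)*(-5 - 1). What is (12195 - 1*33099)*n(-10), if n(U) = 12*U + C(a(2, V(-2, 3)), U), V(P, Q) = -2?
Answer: 2592096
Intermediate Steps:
z = -6 (z = 1*(-6) = -6)
a(B, I) = 0
C(y, u) = 6 + u (C(y, u) = u - 1*(-6) = u + 6 = 6 + u)
n(U) = 6 + 13*U (n(U) = 12*U + (6 + U) = 6 + 13*U)
(12195 - 1*33099)*n(-10) = (12195 - 1*33099)*(6 + 13*(-10)) = (12195 - 33099)*(6 - 130) = -20904*(-124) = 2592096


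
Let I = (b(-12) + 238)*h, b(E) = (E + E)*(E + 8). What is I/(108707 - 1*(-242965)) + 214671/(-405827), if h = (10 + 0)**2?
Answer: -7742394764/17839749093 ≈ -0.43400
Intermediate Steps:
b(E) = 2*E*(8 + E) (b(E) = (2*E)*(8 + E) = 2*E*(8 + E))
h = 100 (h = 10**2 = 100)
I = 33400 (I = (2*(-12)*(8 - 12) + 238)*100 = (2*(-12)*(-4) + 238)*100 = (96 + 238)*100 = 334*100 = 33400)
I/(108707 - 1*(-242965)) + 214671/(-405827) = 33400/(108707 - 1*(-242965)) + 214671/(-405827) = 33400/(108707 + 242965) + 214671*(-1/405827) = 33400/351672 - 214671/405827 = 33400*(1/351672) - 214671/405827 = 4175/43959 - 214671/405827 = -7742394764/17839749093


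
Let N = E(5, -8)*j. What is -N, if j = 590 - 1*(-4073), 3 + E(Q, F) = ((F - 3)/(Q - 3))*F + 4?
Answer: -209835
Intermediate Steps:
E(Q, F) = 1 + F*(-3 + F)/(-3 + Q) (E(Q, F) = -3 + (((F - 3)/(Q - 3))*F + 4) = -3 + (((-3 + F)/(-3 + Q))*F + 4) = -3 + (F*(-3 + F)/(-3 + Q) + 4) = -3 + (4 + F*(-3 + F)/(-3 + Q)) = 1 + F*(-3 + F)/(-3 + Q))
j = 4663 (j = 590 + 4073 = 4663)
N = 209835 (N = ((-3 + 5 + (-8)² - 3*(-8))/(-3 + 5))*4663 = ((-3 + 5 + 64 + 24)/2)*4663 = ((½)*90)*4663 = 45*4663 = 209835)
-N = -1*209835 = -209835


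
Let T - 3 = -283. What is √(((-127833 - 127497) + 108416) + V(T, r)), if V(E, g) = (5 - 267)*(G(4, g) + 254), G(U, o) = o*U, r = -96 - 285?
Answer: √185826 ≈ 431.08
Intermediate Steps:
T = -280 (T = 3 - 283 = -280)
r = -381
G(U, o) = U*o
V(E, g) = -66548 - 1048*g (V(E, g) = (5 - 267)*(4*g + 254) = -262*(254 + 4*g) = -66548 - 1048*g)
√(((-127833 - 127497) + 108416) + V(T, r)) = √(((-127833 - 127497) + 108416) + (-66548 - 1048*(-381))) = √((-255330 + 108416) + (-66548 + 399288)) = √(-146914 + 332740) = √185826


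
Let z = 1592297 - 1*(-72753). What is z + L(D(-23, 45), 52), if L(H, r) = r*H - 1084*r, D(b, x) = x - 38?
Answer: 1609046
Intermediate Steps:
D(b, x) = -38 + x
z = 1665050 (z = 1592297 + 72753 = 1665050)
L(H, r) = -1084*r + H*r (L(H, r) = H*r - 1084*r = -1084*r + H*r)
z + L(D(-23, 45), 52) = 1665050 + 52*(-1084 + (-38 + 45)) = 1665050 + 52*(-1084 + 7) = 1665050 + 52*(-1077) = 1665050 - 56004 = 1609046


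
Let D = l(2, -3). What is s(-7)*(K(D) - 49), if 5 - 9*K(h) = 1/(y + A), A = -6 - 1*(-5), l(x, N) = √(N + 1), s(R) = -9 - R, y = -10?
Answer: 9590/99 ≈ 96.869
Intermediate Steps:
l(x, N) = √(1 + N)
A = -1 (A = -6 + 5 = -1)
D = I*√2 (D = √(1 - 3) = √(-2) = I*√2 ≈ 1.4142*I)
K(h) = 56/99 (K(h) = 5/9 - 1/(9*(-10 - 1)) = 5/9 - ⅑/(-11) = 5/9 - ⅑*(-1/11) = 5/9 + 1/99 = 56/99)
s(-7)*(K(D) - 49) = (-9 - 1*(-7))*(56/99 - 49) = (-9 + 7)*(-4795/99) = -2*(-4795/99) = 9590/99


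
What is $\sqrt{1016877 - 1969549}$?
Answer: $4 i \sqrt{59542} \approx 976.05 i$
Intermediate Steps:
$\sqrt{1016877 - 1969549} = \sqrt{-952672} = 4 i \sqrt{59542}$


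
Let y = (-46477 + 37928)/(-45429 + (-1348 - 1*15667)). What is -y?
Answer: -8549/62444 ≈ -0.13691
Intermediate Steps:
y = 8549/62444 (y = -8549/(-45429 + (-1348 - 15667)) = -8549/(-45429 - 17015) = -8549/(-62444) = -8549*(-1/62444) = 8549/62444 ≈ 0.13691)
-y = -1*8549/62444 = -8549/62444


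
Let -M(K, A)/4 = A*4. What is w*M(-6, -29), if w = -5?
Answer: -2320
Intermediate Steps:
M(K, A) = -16*A (M(K, A) = -4*A*4 = -16*A)
w*M(-6, -29) = -(-80)*(-29) = -5*464 = -2320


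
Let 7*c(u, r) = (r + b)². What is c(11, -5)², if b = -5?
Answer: 10000/49 ≈ 204.08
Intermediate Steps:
c(u, r) = (-5 + r)²/7 (c(u, r) = (r - 5)²/7 = (-5 + r)²/7)
c(11, -5)² = ((-5 - 5)²/7)² = ((⅐)*(-10)²)² = ((⅐)*100)² = (100/7)² = 10000/49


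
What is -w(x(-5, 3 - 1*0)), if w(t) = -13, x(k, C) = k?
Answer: 13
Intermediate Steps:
-w(x(-5, 3 - 1*0)) = -1*(-13) = 13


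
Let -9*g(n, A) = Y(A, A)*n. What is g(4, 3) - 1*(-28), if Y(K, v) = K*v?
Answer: 24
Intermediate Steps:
g(n, A) = -n*A²/9 (g(n, A) = -A*A*n/9 = -A²*n/9 = -n*A²/9)
g(4, 3) - 1*(-28) = -⅑*4*3² - 1*(-28) = -⅑*4*9 + 28 = -4 + 28 = 24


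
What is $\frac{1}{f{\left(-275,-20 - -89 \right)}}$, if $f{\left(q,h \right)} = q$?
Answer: $- \frac{1}{275} \approx -0.0036364$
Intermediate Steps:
$\frac{1}{f{\left(-275,-20 - -89 \right)}} = \frac{1}{-275} = - \frac{1}{275}$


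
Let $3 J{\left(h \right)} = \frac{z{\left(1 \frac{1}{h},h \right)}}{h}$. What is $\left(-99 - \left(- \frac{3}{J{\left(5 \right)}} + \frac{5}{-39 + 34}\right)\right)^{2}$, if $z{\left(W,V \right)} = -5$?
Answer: $11449$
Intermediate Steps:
$J{\left(h \right)} = - \frac{5}{3 h}$ ($J{\left(h \right)} = \frac{\left(-5\right) \frac{1}{h}}{3} = - \frac{5}{3 h}$)
$\left(-99 - \left(- \frac{3}{J{\left(5 \right)}} + \frac{5}{-39 + 34}\right)\right)^{2} = \left(-99 - \left(9 + \frac{5}{-39 + 34}\right)\right)^{2} = \left(-99 + \left(\frac{3}{\left(- \frac{5}{3}\right) \frac{1}{5}} - \frac{5}{-5}\right)\right)^{2} = \left(-99 + \left(\frac{3}{- \frac{1}{3}} - -1\right)\right)^{2} = \left(-99 + \left(3 \left(-3\right) + 1\right)\right)^{2} = \left(-99 + \left(-9 + 1\right)\right)^{2} = \left(-99 - 8\right)^{2} = \left(-107\right)^{2} = 11449$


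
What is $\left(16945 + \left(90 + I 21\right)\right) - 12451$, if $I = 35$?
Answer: $5319$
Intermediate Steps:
$\left(16945 + \left(90 + I 21\right)\right) - 12451 = \left(16945 + \left(90 + 35 \cdot 21\right)\right) - 12451 = \left(16945 + \left(90 + 735\right)\right) - 12451 = \left(16945 + 825\right) - 12451 = 17770 - 12451 = 5319$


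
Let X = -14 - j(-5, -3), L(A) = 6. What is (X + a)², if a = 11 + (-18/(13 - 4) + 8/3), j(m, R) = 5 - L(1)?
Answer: 16/9 ≈ 1.7778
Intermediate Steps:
j(m, R) = -1 (j(m, R) = 5 - 1*6 = 5 - 6 = -1)
a = 35/3 (a = 11 + (-18/9 + 8*(⅓)) = 11 + (-18*⅑ + 8/3) = 11 + (-2 + 8/3) = 11 + ⅔ = 35/3 ≈ 11.667)
X = -13 (X = -14 - 1*(-1) = -14 + 1 = -13)
(X + a)² = (-13 + 35/3)² = (-4/3)² = 16/9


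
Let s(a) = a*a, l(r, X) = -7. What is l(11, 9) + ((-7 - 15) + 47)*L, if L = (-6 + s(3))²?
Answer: 218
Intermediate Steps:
s(a) = a²
L = 9 (L = (-6 + 3²)² = (-6 + 9)² = 3² = 9)
l(11, 9) + ((-7 - 15) + 47)*L = -7 + ((-7 - 15) + 47)*9 = -7 + (-22 + 47)*9 = -7 + 25*9 = -7 + 225 = 218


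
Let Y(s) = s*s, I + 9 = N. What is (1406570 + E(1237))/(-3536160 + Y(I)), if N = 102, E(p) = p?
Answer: -469269/1175837 ≈ -0.39909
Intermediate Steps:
I = 93 (I = -9 + 102 = 93)
Y(s) = s²
(1406570 + E(1237))/(-3536160 + Y(I)) = (1406570 + 1237)/(-3536160 + 93²) = 1407807/(-3536160 + 8649) = 1407807/(-3527511) = 1407807*(-1/3527511) = -469269/1175837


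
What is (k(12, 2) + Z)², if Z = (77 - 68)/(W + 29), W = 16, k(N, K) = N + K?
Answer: 5041/25 ≈ 201.64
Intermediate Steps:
k(N, K) = K + N
Z = ⅕ (Z = (77 - 68)/(16 + 29) = 9/45 = 9*(1/45) = ⅕ ≈ 0.20000)
(k(12, 2) + Z)² = ((2 + 12) + ⅕)² = (14 + ⅕)² = (71/5)² = 5041/25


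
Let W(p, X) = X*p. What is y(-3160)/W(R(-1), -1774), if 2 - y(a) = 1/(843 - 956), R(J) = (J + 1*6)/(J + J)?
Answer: 227/501155 ≈ 0.00045295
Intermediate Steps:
R(J) = (6 + J)/(2*J) (R(J) = (J + 6)/((2*J)) = (6 + J)*(1/(2*J)) = (6 + J)/(2*J))
y(a) = 227/113 (y(a) = 2 - 1/(843 - 956) = 2 - 1/(-113) = 2 - 1*(-1/113) = 2 + 1/113 = 227/113)
y(-3160)/W(R(-1), -1774) = 227/(113*((-887*(6 - 1)/(-1)))) = 227/(113*((-887*(-1)*5))) = 227/(113*((-1774*(-5/2)))) = (227/113)/4435 = (227/113)*(1/4435) = 227/501155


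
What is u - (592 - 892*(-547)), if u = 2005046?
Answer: 1516530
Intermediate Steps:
u - (592 - 892*(-547)) = 2005046 - (592 - 892*(-547)) = 2005046 - (592 + 487924) = 2005046 - 1*488516 = 2005046 - 488516 = 1516530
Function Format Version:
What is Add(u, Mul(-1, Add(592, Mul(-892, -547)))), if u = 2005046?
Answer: 1516530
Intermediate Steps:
Add(u, Mul(-1, Add(592, Mul(-892, -547)))) = Add(2005046, Mul(-1, Add(592, Mul(-892, -547)))) = Add(2005046, Mul(-1, Add(592, 487924))) = Add(2005046, Mul(-1, 488516)) = Add(2005046, -488516) = 1516530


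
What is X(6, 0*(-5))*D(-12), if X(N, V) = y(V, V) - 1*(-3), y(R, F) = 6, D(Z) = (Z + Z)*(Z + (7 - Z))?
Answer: -1512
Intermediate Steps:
D(Z) = 14*Z (D(Z) = (2*Z)*7 = 14*Z)
X(N, V) = 9 (X(N, V) = 6 - 1*(-3) = 6 + 3 = 9)
X(6, 0*(-5))*D(-12) = 9*(14*(-12)) = 9*(-168) = -1512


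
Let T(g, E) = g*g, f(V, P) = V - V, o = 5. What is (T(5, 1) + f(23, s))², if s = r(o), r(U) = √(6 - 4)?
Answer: 625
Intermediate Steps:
r(U) = √2
s = √2 ≈ 1.4142
f(V, P) = 0
T(g, E) = g²
(T(5, 1) + f(23, s))² = (5² + 0)² = (25 + 0)² = 25² = 625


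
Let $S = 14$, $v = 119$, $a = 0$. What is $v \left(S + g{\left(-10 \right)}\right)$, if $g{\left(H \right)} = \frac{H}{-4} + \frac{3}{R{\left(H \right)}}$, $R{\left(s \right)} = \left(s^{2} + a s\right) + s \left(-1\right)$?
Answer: $\frac{108171}{55} \approx 1966.7$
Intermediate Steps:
$R{\left(s \right)} = s^{2} - s$ ($R{\left(s \right)} = \left(s^{2} + 0 s\right) + s \left(-1\right) = \left(s^{2} + 0\right) - s = s^{2} - s$)
$g{\left(H \right)} = - \frac{H}{4} + \frac{3}{H \left(-1 + H\right)}$ ($g{\left(H \right)} = \frac{H}{-4} + \frac{3}{H \left(-1 + H\right)} = H \left(- \frac{1}{4}\right) + 3 \frac{1}{H \left(-1 + H\right)} = - \frac{H}{4} + \frac{3}{H \left(-1 + H\right)}$)
$v \left(S + g{\left(-10 \right)}\right) = 119 \left(14 + \frac{12 + \left(-10\right)^{2} \left(1 - -10\right)}{4 \left(-10\right) \left(-1 - 10\right)}\right) = 119 \left(14 + \frac{1}{4} \left(- \frac{1}{10}\right) \frac{1}{-11} \left(12 + 100 \left(1 + 10\right)\right)\right) = 119 \left(14 + \frac{1}{4} \left(- \frac{1}{10}\right) \left(- \frac{1}{11}\right) \left(12 + 100 \cdot 11\right)\right) = 119 \left(14 + \frac{1}{4} \left(- \frac{1}{10}\right) \left(- \frac{1}{11}\right) \left(12 + 1100\right)\right) = 119 \left(14 + \frac{1}{4} \left(- \frac{1}{10}\right) \left(- \frac{1}{11}\right) 1112\right) = 119 \left(14 + \frac{139}{55}\right) = 119 \cdot \frac{909}{55} = \frac{108171}{55}$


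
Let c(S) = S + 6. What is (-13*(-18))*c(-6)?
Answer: 0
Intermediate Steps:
c(S) = 6 + S
(-13*(-18))*c(-6) = (-13*(-18))*(6 - 6) = 234*0 = 0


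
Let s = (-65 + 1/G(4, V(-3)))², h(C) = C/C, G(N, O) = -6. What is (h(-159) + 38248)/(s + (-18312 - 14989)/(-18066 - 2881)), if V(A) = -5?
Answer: 28843264908/3203597143 ≈ 9.0034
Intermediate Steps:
h(C) = 1
s = 152881/36 (s = (-65 + 1/(-6))² = (-65 - ⅙)² = (-391/6)² = 152881/36 ≈ 4246.7)
(h(-159) + 38248)/(s + (-18312 - 14989)/(-18066 - 2881)) = (1 + 38248)/(152881/36 + (-18312 - 14989)/(-18066 - 2881)) = 38249/(152881/36 - 33301/(-20947)) = 38249/(152881/36 - 33301*(-1/20947)) = 38249/(152881/36 + 33301/20947) = 38249/(3203597143/754092) = 38249*(754092/3203597143) = 28843264908/3203597143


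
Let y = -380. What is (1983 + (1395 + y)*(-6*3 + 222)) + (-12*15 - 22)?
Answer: 208841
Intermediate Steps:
(1983 + (1395 + y)*(-6*3 + 222)) + (-12*15 - 22) = (1983 + (1395 - 380)*(-6*3 + 222)) + (-12*15 - 22) = (1983 + 1015*(-18 + 222)) + (-180 - 22) = (1983 + 1015*204) - 202 = (1983 + 207060) - 202 = 209043 - 202 = 208841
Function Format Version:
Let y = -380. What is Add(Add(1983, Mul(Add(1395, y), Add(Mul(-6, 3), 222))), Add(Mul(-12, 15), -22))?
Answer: 208841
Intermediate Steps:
Add(Add(1983, Mul(Add(1395, y), Add(Mul(-6, 3), 222))), Add(Mul(-12, 15), -22)) = Add(Add(1983, Mul(Add(1395, -380), Add(Mul(-6, 3), 222))), Add(Mul(-12, 15), -22)) = Add(Add(1983, Mul(1015, Add(-18, 222))), Add(-180, -22)) = Add(Add(1983, Mul(1015, 204)), -202) = Add(Add(1983, 207060), -202) = Add(209043, -202) = 208841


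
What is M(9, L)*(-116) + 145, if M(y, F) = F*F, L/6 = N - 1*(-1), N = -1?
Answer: 145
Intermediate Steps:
L = 0 (L = 6*(-1 - 1*(-1)) = 6*(-1 + 1) = 6*0 = 0)
M(y, F) = F**2
M(9, L)*(-116) + 145 = 0**2*(-116) + 145 = 0*(-116) + 145 = 0 + 145 = 145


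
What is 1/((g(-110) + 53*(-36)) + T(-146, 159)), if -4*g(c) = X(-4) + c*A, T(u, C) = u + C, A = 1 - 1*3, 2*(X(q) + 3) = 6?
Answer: -1/1950 ≈ -0.00051282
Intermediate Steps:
X(q) = 0 (X(q) = -3 + (½)*6 = -3 + 3 = 0)
A = -2 (A = 1 - 3 = -2)
T(u, C) = C + u
g(c) = c/2 (g(c) = -(0 + c*(-2))/4 = -(0 - 2*c)/4 = -(-1)*c/2 = c/2)
1/((g(-110) + 53*(-36)) + T(-146, 159)) = 1/(((½)*(-110) + 53*(-36)) + (159 - 146)) = 1/((-55 - 1908) + 13) = 1/(-1963 + 13) = 1/(-1950) = -1/1950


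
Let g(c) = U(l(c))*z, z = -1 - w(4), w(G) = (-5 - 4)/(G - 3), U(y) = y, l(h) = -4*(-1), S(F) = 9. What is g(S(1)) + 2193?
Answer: 2225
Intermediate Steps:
l(h) = 4
w(G) = -9/(-3 + G)
z = 8 (z = -1 - (-9)/(-3 + 4) = -1 - (-9)/1 = -1 - (-9) = -1 - 1*(-9) = -1 + 9 = 8)
g(c) = 32 (g(c) = 4*8 = 32)
g(S(1)) + 2193 = 32 + 2193 = 2225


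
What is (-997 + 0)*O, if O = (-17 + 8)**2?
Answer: -80757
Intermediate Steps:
O = 81 (O = (-9)**2 = 81)
(-997 + 0)*O = (-997 + 0)*81 = -997*81 = -80757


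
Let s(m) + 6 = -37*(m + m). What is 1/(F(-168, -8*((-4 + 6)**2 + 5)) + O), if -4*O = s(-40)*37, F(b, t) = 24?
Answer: -2/54601 ≈ -3.6629e-5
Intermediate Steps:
s(m) = -6 - 74*m (s(m) = -6 - 37*(m + m) = -6 - 74*m)
O = -54649/2 (O = -(-6 - 74*(-40))*37/4 = -(-6 + 2960)*37/4 = -1477*37/2 = -1/4*109298 = -54649/2 ≈ -27325.)
1/(F(-168, -8*((-4 + 6)**2 + 5)) + O) = 1/(24 - 54649/2) = 1/(-54601/2) = -2/54601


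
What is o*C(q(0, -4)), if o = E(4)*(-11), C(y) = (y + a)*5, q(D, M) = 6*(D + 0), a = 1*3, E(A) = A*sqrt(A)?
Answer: -1320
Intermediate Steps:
E(A) = A**(3/2)
a = 3
q(D, M) = 6*D
C(y) = 15 + 5*y (C(y) = (y + 3)*5 = (3 + y)*5 = 15 + 5*y)
o = -88 (o = 4**(3/2)*(-11) = 8*(-11) = -88)
o*C(q(0, -4)) = -88*(15 + 5*(6*0)) = -88*(15 + 5*0) = -88*(15 + 0) = -88*15 = -1320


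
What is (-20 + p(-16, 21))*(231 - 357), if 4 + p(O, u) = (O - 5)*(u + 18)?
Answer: 106218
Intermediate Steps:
p(O, u) = -4 + (-5 + O)*(18 + u) (p(O, u) = -4 + (O - 5)*(u + 18) = -4 + (-5 + O)*(18 + u))
(-20 + p(-16, 21))*(231 - 357) = (-20 + (-94 - 5*21 + 18*(-16) - 16*21))*(231 - 357) = (-20 + (-94 - 105 - 288 - 336))*(-126) = (-20 - 823)*(-126) = -843*(-126) = 106218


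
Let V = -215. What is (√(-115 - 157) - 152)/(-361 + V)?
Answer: 19/72 - I*√17/144 ≈ 0.26389 - 0.028633*I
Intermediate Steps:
(√(-115 - 157) - 152)/(-361 + V) = (√(-115 - 157) - 152)/(-361 - 215) = (√(-272) - 152)/(-576) = (4*I*√17 - 152)*(-1/576) = (-152 + 4*I*√17)*(-1/576) = 19/72 - I*√17/144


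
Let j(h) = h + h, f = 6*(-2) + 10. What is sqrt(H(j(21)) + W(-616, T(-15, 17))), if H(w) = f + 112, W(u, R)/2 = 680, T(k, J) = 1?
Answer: 7*sqrt(30) ≈ 38.341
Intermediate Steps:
W(u, R) = 1360 (W(u, R) = 2*680 = 1360)
f = -2 (f = -12 + 10 = -2)
j(h) = 2*h
H(w) = 110 (H(w) = -2 + 112 = 110)
sqrt(H(j(21)) + W(-616, T(-15, 17))) = sqrt(110 + 1360) = sqrt(1470) = 7*sqrt(30)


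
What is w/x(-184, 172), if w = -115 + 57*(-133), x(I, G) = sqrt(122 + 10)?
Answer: -3848*sqrt(33)/33 ≈ -669.85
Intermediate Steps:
x(I, G) = 2*sqrt(33) (x(I, G) = sqrt(132) = 2*sqrt(33))
w = -7696 (w = -115 - 7581 = -7696)
w/x(-184, 172) = -7696*sqrt(33)/66 = -3848*sqrt(33)/33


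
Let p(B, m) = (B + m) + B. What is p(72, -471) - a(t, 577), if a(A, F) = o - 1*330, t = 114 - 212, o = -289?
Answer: 292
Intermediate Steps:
p(B, m) = m + 2*B
t = -98
a(A, F) = -619 (a(A, F) = -289 - 1*330 = -289 - 330 = -619)
p(72, -471) - a(t, 577) = (-471 + 2*72) - 1*(-619) = (-471 + 144) + 619 = -327 + 619 = 292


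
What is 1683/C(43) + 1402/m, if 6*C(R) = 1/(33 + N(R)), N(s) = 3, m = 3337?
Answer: 1213094338/3337 ≈ 3.6353e+5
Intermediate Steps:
C(R) = 1/216 (C(R) = 1/(6*(33 + 3)) = (1/6)/36 = (1/6)*(1/36) = 1/216)
1683/C(43) + 1402/m = 1683/(1/216) + 1402/3337 = 1683*216 + 1402*(1/3337) = 363528 + 1402/3337 = 1213094338/3337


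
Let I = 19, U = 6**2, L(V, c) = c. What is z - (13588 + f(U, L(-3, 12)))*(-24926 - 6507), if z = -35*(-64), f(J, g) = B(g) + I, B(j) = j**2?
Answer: 432237423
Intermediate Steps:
U = 36
f(J, g) = 19 + g**2 (f(J, g) = g**2 + 19 = 19 + g**2)
z = 2240
z - (13588 + f(U, L(-3, 12)))*(-24926 - 6507) = 2240 - (13588 + (19 + 12**2))*(-24926 - 6507) = 2240 - (13588 + (19 + 144))*(-31433) = 2240 - (13588 + 163)*(-31433) = 2240 - 13751*(-31433) = 2240 - 1*(-432235183) = 2240 + 432235183 = 432237423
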